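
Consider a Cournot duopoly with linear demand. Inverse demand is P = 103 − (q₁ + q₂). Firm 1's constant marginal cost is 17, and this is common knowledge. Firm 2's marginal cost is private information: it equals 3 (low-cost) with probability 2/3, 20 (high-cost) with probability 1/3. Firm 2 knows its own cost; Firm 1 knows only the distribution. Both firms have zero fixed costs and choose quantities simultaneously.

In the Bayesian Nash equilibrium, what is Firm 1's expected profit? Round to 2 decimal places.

670.23

Each type of Firm 2 best-responds to q₁; Firm 1 best-responds to the expected q₂ over Firm 2's types.
Firm 2 with cost c maximizes (103 − (q₁+q₂) − c)·q₂, giving q₂(c) = (103 − c − q₁)/2.
E[c₂] = 2/3·3 + 1/3·20 = 8.66667
Firm 1's FOC against E[q₂] yields q₁ = (103 − 2·17 + E[c₂])/3 = (103 − 34 + 8.66667)/3 = 25.8889.
E[P] = 103 − (q₁ + E[q₂]) = 42.8889; Firm 1's expected profit = (E[P] − 17)·q₁ = (42.8889 − 17)·25.8889 = 670.235.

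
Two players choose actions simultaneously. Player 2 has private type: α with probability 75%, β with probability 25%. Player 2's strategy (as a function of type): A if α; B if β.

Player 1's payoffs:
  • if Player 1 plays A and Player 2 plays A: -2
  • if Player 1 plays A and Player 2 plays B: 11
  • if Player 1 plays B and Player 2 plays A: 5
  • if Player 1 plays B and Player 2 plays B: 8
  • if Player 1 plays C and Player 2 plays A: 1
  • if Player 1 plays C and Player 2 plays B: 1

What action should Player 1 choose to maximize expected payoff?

B

E[A] = 0.75·(-2) + 0.25·(11) = 1.25
E[B] = 0.75·(5) + 0.25·(8) = 5.75
E[C] = 0.75·(1) + 0.25·(1) = 1
Best response: B (5.75 is the largest).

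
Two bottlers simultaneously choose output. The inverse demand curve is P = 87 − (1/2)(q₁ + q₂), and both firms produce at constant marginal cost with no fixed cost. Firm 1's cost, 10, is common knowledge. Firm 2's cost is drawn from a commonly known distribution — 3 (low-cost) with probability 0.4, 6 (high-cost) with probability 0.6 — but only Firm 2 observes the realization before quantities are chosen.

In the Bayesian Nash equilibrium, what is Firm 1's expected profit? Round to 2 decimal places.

Type-c best response for Firm 2: q₂(c) = (87 − c) − q₁/2.
Firm 1 maximizes expected profit; its first-order condition is 87 − q₁ − (1/2)E[q₂] − 10 = 0.
Substituting E[q₂] and solving: E[c₂] = 4.8, so q₁ = (87 − 2·10 + 4.8)/(3/2) = 47.8667.
E[P] = 87 − (1/2)·(q₁ + E[q₂]) = 33.9333; Firm 1's expected profit = (E[P] − 10)·q₁ = (33.9333 − 10)·47.8667 = 1145.61.

1145.61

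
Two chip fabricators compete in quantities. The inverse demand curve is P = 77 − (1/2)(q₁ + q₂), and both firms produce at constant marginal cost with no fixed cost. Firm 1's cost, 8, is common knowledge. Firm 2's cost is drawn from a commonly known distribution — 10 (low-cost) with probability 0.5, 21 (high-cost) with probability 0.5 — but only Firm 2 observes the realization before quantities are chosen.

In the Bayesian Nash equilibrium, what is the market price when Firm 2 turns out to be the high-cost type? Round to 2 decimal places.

Each type of Firm 2 best-responds to q₁; Firm 1 best-responds to the expected q₂ over Firm 2's types.
Firm 2 with cost c maximizes (77 − (1/2)(q₁+q₂) − c)·q₂, giving q₂(c) = (77 − c − (1/2)q₁).
E[c₂] = 0.5·10 + 0.5·21 = 15.5
Firm 1's FOC against E[q₂] yields q₁ = (77 − 2·8 + E[c₂])/(3/2) = (77 − 16 + 15.5)/(3/2) = 51.
q₂(high-cost) = 30.5, so P = 77 − (1/2)·(51 + 30.5) = 36.25.

36.25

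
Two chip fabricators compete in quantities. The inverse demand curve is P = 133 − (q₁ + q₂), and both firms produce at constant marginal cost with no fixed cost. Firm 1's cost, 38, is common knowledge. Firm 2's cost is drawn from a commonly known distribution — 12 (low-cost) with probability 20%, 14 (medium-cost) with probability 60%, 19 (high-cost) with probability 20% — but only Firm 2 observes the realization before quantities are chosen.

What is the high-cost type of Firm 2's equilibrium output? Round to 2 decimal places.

Type-c best response for Firm 2: q₂(c) = (133 − c)/2 − q₁/2.
Firm 1 maximizes expected profit; its first-order condition is 133 − 2q₁ − E[q₂] − 38 = 0.
Substituting E[q₂] and solving: E[c₂] = 14.6, so q₁ = (133 − 2·38 + 14.6)/3 = 23.8667.
q₂(high-cost) = (133 − 19 − 23.8667)/2 = 45.0667.

45.07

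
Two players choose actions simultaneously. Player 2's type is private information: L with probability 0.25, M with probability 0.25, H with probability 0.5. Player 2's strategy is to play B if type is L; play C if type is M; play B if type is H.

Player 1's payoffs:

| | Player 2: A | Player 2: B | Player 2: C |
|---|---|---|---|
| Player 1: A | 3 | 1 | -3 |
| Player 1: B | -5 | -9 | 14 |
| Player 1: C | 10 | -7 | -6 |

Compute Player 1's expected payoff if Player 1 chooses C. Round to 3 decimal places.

Take the expectation over Player 2's type, weighting each type's action by its prior probability.
E[C] = 0.25·(-7) + 0.25·(-6) + 0.5·(-7) = (-1.75) + (-1.5) + (-3.5) = -6.75

-6.750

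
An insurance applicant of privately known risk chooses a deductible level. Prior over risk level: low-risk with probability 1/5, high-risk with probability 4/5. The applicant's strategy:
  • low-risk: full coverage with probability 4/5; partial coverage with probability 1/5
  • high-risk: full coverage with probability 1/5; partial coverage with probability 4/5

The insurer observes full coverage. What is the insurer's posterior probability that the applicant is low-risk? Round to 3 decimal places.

0.500

P(full coverage) = (1/5)·(4/5) + (4/5)·(1/5) = 8/25
P(low-risk | full coverage) = ((1/5)·(4/5)) / (8/25) = (4/25) / (8/25) = 1/2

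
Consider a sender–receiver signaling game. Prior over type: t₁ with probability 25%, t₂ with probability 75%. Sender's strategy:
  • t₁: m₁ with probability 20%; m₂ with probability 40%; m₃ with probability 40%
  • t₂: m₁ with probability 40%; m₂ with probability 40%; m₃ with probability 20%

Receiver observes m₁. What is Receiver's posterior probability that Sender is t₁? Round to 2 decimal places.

P(m₁) = 0.25·0.2 + 0.75·0.4 = 0.35
P(t₁ | m₁) = (0.25·0.2) / 0.35 = 0.05 / 0.35 = 0.142857

0.14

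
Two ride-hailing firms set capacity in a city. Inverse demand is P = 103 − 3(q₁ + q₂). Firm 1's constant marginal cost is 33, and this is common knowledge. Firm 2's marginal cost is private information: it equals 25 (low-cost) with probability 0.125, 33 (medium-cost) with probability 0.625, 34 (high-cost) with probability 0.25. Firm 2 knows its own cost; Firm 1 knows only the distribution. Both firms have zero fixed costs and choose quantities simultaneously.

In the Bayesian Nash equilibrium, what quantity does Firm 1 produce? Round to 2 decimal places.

7.69

Type-c best response for Firm 2: q₂(c) = (103 − c)/6 − q₁/2.
Firm 1 maximizes expected profit; its first-order condition is 103 − 6q₁ − 3E[q₂] − 33 = 0.
Substituting E[q₂] and solving: E[c₂] = 32.25, so q₁ = (103 − 2·33 + 32.25)/9 = 7.69444.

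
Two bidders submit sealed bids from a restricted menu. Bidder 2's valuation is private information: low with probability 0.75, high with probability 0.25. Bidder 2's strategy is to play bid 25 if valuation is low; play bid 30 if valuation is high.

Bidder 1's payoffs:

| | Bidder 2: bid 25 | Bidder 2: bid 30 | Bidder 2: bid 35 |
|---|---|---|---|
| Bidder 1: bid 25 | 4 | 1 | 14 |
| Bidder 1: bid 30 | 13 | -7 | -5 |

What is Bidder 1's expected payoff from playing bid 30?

8

E[bid 30] = 0.75·13 + 0.25·(-7) = 9.75 + (-1.75) = 8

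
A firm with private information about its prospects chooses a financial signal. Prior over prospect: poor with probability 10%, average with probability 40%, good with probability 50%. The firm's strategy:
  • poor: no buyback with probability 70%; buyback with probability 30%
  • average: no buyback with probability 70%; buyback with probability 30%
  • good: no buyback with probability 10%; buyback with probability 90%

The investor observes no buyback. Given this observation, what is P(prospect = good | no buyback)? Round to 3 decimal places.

Apply Bayes' rule using the sender's strategy as the likelihood.
P(no buyback) = 0.1·0.7 + 0.4·0.7 + 0.5·0.1 = 0.4
P(good | no buyback) = (0.5·0.1) / 0.4 = 0.05 / 0.4 = 0.125

0.125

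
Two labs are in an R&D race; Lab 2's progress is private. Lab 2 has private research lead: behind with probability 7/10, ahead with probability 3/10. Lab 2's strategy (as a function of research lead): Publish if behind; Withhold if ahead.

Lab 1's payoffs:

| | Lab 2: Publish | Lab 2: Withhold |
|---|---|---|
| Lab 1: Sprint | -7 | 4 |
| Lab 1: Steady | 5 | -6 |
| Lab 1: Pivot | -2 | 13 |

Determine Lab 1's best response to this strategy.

Pivot

E[Sprint] = 7/10·(-7) + 3/10·(4) = -37/10
E[Steady] = 7/10·(5) + 3/10·(-6) = 17/10
E[Pivot] = 7/10·(-2) + 3/10·(13) = 5/2
Best response: Pivot (5/2 is the largest).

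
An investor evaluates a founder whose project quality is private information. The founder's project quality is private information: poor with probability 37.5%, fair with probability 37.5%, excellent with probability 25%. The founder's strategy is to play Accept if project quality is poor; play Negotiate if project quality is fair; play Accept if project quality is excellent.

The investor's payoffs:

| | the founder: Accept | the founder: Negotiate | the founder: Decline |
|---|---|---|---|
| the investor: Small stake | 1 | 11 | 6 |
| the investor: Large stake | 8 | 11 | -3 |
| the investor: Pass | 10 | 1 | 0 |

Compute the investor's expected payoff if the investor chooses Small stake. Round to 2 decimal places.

E[Small stake] = 0.375·1 + 0.375·11 + 0.25·1 = 0.375 + 4.125 + 0.25 = 4.75

4.75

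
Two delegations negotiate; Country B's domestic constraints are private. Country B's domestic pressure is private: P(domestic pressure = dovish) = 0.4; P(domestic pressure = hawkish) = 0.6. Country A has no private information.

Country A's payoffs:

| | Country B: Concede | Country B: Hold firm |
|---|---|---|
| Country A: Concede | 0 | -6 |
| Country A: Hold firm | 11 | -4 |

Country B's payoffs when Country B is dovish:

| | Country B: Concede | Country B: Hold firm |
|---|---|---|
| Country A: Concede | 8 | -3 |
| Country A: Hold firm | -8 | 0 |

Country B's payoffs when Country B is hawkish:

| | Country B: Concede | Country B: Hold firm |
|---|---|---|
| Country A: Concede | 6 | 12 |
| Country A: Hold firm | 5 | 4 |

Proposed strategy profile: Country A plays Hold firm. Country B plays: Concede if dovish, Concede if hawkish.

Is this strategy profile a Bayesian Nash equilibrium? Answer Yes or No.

No

A profile is a BNE iff every type of every player is best-responding given beliefs about the other side.
Country A plays Hold firm: E[Hold firm] = 0.4·(11) + 0.6·(11) = 11; E[Concede] = 0. Best-responding. ✓
Country B (domestic pressure dovish), facing Hold firm: Concede gives -8, Hold firm gives 0. Proposed Concede is not best — profitable deviation exists. ✗
Country B (domestic pressure hawkish), facing Hold firm: Concede gives 5, Hold firm gives 4. Proposed Concede is best. ✓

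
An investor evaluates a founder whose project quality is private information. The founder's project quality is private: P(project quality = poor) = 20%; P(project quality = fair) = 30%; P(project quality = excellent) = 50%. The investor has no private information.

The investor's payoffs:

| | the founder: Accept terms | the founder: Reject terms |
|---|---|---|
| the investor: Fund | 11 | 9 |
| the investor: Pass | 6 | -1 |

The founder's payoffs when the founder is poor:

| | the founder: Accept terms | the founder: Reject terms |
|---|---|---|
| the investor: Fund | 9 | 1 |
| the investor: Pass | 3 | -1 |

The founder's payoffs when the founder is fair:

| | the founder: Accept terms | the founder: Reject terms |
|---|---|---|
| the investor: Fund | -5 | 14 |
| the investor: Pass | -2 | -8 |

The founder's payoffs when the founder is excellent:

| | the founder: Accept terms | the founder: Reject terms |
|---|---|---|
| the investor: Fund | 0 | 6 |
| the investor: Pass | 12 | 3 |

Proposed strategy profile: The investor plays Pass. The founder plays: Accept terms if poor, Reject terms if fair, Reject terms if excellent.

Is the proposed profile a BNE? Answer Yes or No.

No

A profile is a BNE iff every type of every player is best-responding given beliefs about the other side.
The investor plays Pass: E[Pass] = 0.2·(6) + 0.3·(-1) + 0.5·(-1) = 0.4; E[Fund] = 9.4. Not best-responding. ✗
The founder (project quality poor), facing Pass: Accept terms gives 3, Reject terms gives -1. Proposed Accept terms is best. ✓
The founder (project quality fair), facing Pass: Accept terms gives -2, Reject terms gives -8. Proposed Reject terms is not best — profitable deviation exists. ✗
The founder (project quality excellent), facing Pass: Accept terms gives 12, Reject terms gives 3. Proposed Reject terms is not best — profitable deviation exists. ✗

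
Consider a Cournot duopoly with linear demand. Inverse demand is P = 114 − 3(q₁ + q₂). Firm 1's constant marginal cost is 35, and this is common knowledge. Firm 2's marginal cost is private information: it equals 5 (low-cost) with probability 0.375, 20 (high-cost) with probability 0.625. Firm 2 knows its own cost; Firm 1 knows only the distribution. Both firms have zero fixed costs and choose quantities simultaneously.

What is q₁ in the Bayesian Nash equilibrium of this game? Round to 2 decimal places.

6.49

Firm 2 with cost c maximizes (114 − 3(q₁+q₂) − c)·q₂, giving q₂(c) = (114 − c − 3q₁)/6.
E[c₂] = 0.375·5 + 0.625·20 = 14.375
Firm 1's FOC against E[q₂] yields q₁ = (114 − 2·35 + E[c₂])/9 = (114 − 70 + 14.375)/9 = 6.48611.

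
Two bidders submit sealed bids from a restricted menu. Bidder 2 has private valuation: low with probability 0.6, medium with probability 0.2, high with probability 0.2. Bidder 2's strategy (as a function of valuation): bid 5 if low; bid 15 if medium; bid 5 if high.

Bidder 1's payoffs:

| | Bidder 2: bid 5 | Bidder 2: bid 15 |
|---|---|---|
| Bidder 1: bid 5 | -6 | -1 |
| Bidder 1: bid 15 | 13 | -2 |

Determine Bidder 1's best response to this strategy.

bid 15

E[bid 5] = 0.6·(-6) + 0.2·(-1) + 0.2·(-6) = -5
E[bid 15] = 0.6·(13) + 0.2·(-2) + 0.2·(13) = 10
Best response: bid 15 (10 is the largest).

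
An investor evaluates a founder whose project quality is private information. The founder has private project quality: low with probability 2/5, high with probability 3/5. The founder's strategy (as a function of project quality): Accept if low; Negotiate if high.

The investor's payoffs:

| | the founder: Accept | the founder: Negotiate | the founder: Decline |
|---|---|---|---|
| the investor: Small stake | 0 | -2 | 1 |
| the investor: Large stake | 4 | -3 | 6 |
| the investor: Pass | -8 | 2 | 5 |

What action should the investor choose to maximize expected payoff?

E[Small stake] = 2/5·(0) + 3/5·(-2) = -6/5
E[Large stake] = 2/5·(4) + 3/5·(-3) = -1/5
E[Pass] = 2/5·(-8) + 3/5·(2) = -2
Best response: Large stake (-1/5 is the largest).

Large stake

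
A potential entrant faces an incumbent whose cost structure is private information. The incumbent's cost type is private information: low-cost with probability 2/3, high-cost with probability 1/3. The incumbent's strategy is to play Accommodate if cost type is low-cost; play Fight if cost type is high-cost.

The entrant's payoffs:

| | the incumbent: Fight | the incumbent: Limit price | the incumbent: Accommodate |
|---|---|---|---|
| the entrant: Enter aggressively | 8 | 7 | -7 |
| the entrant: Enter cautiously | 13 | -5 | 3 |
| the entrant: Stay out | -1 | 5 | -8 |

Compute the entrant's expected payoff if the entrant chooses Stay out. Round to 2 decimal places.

Take the expectation over the incumbent's cost type, weighting each type's action by its prior probability.
E[Stay out] = 2/3·(-8) + 1/3·(-1) = (-16/3) + (-1/3) = -17/3

-5.67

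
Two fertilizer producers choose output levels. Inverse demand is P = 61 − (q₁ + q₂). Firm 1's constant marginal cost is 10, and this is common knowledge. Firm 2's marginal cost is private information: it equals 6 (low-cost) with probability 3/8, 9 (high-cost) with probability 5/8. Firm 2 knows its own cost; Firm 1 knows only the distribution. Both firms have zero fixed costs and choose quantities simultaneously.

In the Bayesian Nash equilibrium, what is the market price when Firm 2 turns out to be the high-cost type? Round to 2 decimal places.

Type-c best response for Firm 2: q₂(c) = (61 − c)/2 − q₁/2.
Firm 1 maximizes expected profit; its first-order condition is 61 − 2q₁ − E[q₂] − 10 = 0.
Substituting E[q₂] and solving: E[c₂] = 7.875, so q₁ = (61 − 2·10 + 7.875)/3 = 16.2917.
q₂(high-cost) = 17.8542, so P = 61 − (16.2917 + 17.8542) = 26.8542.

26.85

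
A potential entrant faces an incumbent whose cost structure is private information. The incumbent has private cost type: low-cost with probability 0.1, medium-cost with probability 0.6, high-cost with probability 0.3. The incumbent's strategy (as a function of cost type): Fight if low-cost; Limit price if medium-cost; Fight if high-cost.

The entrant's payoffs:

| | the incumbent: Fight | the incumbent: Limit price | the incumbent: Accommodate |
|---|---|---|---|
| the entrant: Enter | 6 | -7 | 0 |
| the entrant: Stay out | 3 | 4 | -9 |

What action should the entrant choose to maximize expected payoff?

Compute the entrant's expected payoff for each action, taking the expectation over the incumbent's type.
E[Enter] = 0.1·(6) + 0.6·(-7) + 0.3·(6) = -1.8
E[Stay out] = 0.1·(3) + 0.6·(4) + 0.3·(3) = 3.6
Best response: Stay out (3.6 is the largest).

Stay out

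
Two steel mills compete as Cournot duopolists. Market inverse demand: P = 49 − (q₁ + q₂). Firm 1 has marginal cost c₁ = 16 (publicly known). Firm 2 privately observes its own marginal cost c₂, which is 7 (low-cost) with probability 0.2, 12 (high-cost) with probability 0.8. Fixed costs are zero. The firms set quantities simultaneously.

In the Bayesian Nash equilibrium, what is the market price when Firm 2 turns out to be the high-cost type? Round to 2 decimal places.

25.83

Firm 2 with cost c maximizes (49 − (q₁+q₂) − c)·q₂, giving q₂(c) = (49 − c − q₁)/2.
E[c₂] = 0.2·7 + 0.8·12 = 11
Firm 1's FOC against E[q₂] yields q₁ = (49 − 2·16 + E[c₂])/3 = (49 − 32 + 11)/3 = 9.33333.
q₂(high-cost) = 13.8333, so P = 49 − (9.33333 + 13.8333) = 25.8333.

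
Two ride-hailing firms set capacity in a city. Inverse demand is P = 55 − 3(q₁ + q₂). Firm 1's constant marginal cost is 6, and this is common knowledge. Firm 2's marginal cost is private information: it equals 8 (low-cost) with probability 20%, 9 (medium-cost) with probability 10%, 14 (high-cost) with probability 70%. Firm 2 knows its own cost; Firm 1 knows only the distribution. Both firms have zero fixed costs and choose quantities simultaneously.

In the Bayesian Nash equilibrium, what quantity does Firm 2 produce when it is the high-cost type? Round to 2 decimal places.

3.76

Type-c best response for Firm 2: q₂(c) = (55 − c)/6 − q₁/2.
Firm 1 maximizes expected profit; its first-order condition is 55 − 6q₁ − 3E[q₂] − 6 = 0.
Substituting E[q₂] and solving: E[c₂] = 12.3, so q₁ = (55 − 2·6 + 12.3)/9 = 6.14444.
q₂(high-cost) = (55 − 14 − 3·6.14444)/6 = 3.76111.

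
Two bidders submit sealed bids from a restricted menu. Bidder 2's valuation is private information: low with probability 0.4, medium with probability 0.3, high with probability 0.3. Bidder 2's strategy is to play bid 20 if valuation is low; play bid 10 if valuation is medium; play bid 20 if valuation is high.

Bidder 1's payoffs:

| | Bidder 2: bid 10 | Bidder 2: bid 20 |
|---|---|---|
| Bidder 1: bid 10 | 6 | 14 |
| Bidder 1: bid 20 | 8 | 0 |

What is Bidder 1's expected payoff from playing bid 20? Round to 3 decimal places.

2.400

E[bid 20] = 0.4·0 + 0.3·8 + 0.3·0 = 0 + 2.4 + 0 = 2.4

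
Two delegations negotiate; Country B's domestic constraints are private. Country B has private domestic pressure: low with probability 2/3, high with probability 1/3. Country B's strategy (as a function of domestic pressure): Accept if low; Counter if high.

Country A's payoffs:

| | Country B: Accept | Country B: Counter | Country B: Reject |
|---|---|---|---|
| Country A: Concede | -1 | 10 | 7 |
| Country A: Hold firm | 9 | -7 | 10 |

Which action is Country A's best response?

Hold firm

E[Concede] = 2/3·(-1) + 1/3·(10) = 8/3
E[Hold firm] = 2/3·(9) + 1/3·(-7) = 11/3
Best response: Hold firm (11/3 is the largest).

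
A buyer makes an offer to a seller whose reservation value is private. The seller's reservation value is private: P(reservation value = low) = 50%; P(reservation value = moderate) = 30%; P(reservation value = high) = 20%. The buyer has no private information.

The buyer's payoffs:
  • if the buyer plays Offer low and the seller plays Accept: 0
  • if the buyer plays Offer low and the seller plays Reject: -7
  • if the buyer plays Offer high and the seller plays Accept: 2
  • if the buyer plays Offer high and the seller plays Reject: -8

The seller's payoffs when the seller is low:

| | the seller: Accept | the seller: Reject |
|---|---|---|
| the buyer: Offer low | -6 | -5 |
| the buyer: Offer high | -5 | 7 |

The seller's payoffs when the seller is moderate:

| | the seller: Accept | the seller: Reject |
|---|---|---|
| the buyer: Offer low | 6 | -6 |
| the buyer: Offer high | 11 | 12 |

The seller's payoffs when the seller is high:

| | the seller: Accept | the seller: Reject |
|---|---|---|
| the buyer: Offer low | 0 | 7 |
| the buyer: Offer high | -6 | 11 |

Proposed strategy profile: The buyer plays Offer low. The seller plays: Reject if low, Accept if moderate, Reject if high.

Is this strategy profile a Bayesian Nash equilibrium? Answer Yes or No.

Yes

A profile is a BNE iff every type of every player is best-responding given beliefs about the other side.
The buyer plays Offer low: E[Offer low] = 0.5·(-7) + 0.3·(0) + 0.2·(-7) = -4.9; E[Offer high] = -5. Best-responding. ✓
The seller (reservation value low), facing Offer low: Accept gives -6, Reject gives -5. Proposed Reject is best. ✓
The seller (reservation value moderate), facing Offer low: Accept gives 6, Reject gives -6. Proposed Accept is best. ✓
The seller (reservation value high), facing Offer low: Accept gives 0, Reject gives 7. Proposed Reject is best. ✓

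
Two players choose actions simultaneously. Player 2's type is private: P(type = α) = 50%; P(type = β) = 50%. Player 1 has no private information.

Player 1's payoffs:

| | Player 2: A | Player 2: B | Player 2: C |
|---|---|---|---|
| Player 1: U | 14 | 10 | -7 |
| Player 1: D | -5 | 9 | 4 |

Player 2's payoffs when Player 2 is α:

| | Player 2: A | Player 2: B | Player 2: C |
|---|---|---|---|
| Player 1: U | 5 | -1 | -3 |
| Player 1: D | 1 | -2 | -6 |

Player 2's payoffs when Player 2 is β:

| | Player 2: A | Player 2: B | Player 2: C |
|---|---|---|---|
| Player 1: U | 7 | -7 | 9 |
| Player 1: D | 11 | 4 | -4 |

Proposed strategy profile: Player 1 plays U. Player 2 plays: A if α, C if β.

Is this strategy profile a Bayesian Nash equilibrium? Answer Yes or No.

Yes

A profile is a BNE iff every type of every player is best-responding given beliefs about the other side.
Player 1 plays U: E[U] = 0.5·(14) + 0.5·(-7) = 3.5; E[D] = -0.5. Best-responding. ✓
Player 2 (type α), facing U: A gives 5, B gives -1, C gives -3. Proposed A is best. ✓
Player 2 (type β), facing U: A gives 7, B gives -7, C gives 9. Proposed C is best. ✓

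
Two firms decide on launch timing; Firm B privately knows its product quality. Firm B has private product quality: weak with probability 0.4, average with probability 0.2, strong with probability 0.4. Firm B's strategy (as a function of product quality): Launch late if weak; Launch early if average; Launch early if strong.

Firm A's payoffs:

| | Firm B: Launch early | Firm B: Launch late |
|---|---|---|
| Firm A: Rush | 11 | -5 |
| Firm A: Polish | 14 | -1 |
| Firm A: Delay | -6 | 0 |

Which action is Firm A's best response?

Polish

E[Rush] = 0.4·(-5) + 0.2·(11) + 0.4·(11) = 4.6
E[Polish] = 0.4·(-1) + 0.2·(14) + 0.4·(14) = 8
E[Delay] = 0.4·(0) + 0.2·(-6) + 0.4·(-6) = -3.6
Best response: Polish (8 is the largest).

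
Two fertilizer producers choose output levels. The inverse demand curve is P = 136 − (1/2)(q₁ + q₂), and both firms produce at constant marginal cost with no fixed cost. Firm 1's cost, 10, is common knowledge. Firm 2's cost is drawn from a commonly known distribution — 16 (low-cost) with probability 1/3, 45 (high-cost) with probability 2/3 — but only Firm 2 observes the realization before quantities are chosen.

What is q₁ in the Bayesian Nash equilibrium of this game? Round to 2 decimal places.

100.89

Type-c best response for Firm 2: q₂(c) = (136 − c) − q₁/2.
Firm 1 maximizes expected profit; its first-order condition is 136 − q₁ − (1/2)E[q₂] − 10 = 0.
Substituting E[q₂] and solving: E[c₂] = 35.3333, so q₁ = (136 − 2·10 + 35.3333)/(3/2) = 100.889.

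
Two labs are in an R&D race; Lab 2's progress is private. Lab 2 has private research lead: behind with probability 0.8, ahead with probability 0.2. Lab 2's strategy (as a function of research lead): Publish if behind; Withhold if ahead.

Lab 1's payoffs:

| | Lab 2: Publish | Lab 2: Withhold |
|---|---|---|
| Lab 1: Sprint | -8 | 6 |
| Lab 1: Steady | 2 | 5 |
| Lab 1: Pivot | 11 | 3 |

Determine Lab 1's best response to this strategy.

Pivot

Compute Lab 1's expected payoff for each action, taking the expectation over Lab 2's type.
E[Sprint] = 0.8·(-8) + 0.2·(6) = -5.2
E[Steady] = 0.8·(2) + 0.2·(5) = 2.6
E[Pivot] = 0.8·(11) + 0.2·(3) = 9.4
Best response: Pivot (9.4 is the largest).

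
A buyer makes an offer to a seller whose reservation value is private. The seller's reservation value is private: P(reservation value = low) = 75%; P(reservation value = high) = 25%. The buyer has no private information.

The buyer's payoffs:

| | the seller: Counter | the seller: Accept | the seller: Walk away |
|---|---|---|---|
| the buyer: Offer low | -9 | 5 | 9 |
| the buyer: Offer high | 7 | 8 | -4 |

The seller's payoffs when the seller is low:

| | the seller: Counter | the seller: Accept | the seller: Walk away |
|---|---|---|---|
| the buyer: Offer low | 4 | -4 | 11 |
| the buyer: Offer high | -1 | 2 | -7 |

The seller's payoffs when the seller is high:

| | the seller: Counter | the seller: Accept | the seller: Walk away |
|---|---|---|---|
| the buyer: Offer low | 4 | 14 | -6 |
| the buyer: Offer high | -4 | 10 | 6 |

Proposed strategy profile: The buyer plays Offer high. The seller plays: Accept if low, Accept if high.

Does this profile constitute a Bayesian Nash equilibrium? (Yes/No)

The buyer plays Offer high: E[Offer high] = 0.75·(8) + 0.25·(8) = 8; E[Offer low] = 5. Best-responding. ✓
The seller (reservation value low), facing Offer high: Counter gives -1, Accept gives 2, Walk away gives -7. Proposed Accept is best. ✓
The seller (reservation value high), facing Offer high: Counter gives -4, Accept gives 10, Walk away gives 6. Proposed Accept is best. ✓

Yes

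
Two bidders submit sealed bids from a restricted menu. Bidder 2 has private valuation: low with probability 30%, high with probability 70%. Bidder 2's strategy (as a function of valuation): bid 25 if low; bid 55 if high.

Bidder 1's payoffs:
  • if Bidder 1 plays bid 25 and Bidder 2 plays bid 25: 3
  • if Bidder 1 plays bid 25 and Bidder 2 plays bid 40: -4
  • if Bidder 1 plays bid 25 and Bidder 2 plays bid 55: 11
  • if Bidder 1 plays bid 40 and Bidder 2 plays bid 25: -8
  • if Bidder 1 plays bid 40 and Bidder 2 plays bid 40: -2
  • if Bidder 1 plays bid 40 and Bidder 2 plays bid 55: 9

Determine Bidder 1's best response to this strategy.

Compute Bidder 1's expected payoff for each action, taking the expectation over Bidder 2's type.
E[bid 25] = 0.3·(3) + 0.7·(11) = 8.6
E[bid 40] = 0.3·(-8) + 0.7·(9) = 3.9
Best response: bid 25 (8.6 is the largest).

bid 25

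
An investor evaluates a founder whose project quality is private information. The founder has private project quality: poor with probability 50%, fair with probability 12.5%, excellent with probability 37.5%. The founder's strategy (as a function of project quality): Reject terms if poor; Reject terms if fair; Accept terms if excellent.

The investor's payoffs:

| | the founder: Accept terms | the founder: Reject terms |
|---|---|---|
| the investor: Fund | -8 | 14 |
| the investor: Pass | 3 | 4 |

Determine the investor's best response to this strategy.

Fund

Compute the investor's expected payoff for each action, taking the expectation over the founder's type.
E[Fund] = 0.5·(14) + 0.125·(14) + 0.375·(-8) = 5.75
E[Pass] = 0.5·(4) + 0.125·(4) + 0.375·(3) = 3.625
Best response: Fund (5.75 is the largest).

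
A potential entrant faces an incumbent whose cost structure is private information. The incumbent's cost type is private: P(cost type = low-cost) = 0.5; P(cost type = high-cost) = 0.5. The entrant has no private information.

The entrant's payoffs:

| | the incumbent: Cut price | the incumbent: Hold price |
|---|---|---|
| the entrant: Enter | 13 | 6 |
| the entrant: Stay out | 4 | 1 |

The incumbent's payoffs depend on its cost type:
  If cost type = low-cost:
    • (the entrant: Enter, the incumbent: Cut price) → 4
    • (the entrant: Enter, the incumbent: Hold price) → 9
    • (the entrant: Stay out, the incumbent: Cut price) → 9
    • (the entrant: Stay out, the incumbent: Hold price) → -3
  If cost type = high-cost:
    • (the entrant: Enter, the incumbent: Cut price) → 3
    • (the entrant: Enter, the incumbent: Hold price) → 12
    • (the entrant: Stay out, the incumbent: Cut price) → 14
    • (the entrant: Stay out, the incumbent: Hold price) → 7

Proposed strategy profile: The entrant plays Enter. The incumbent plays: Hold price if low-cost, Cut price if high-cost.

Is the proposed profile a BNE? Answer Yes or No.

The entrant plays Enter: E[Enter] = 0.5·(6) + 0.5·(13) = 9.5; E[Stay out] = 2.5. Best-responding. ✓
The incumbent (cost type low-cost), facing Enter: Cut price gives 4, Hold price gives 9. Proposed Hold price is best. ✓
The incumbent (cost type high-cost), facing Enter: Cut price gives 3, Hold price gives 12. Proposed Cut price is not best — profitable deviation exists. ✗

No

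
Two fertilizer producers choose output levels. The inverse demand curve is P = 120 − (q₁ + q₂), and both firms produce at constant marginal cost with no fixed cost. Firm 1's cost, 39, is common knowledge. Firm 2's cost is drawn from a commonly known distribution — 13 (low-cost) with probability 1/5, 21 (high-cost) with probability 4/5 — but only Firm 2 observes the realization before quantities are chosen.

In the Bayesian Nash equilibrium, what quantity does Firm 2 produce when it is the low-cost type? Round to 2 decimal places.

43.27

Type-c best response for Firm 2: q₂(c) = (120 − c)/2 − q₁/2.
Firm 1 maximizes expected profit; its first-order condition is 120 − 2q₁ − E[q₂] − 39 = 0.
Substituting E[q₂] and solving: E[c₂] = 19.4, so q₁ = (120 − 2·39 + 19.4)/3 = 20.4667.
q₂(low-cost) = (120 − 13 − 20.4667)/2 = 43.2667.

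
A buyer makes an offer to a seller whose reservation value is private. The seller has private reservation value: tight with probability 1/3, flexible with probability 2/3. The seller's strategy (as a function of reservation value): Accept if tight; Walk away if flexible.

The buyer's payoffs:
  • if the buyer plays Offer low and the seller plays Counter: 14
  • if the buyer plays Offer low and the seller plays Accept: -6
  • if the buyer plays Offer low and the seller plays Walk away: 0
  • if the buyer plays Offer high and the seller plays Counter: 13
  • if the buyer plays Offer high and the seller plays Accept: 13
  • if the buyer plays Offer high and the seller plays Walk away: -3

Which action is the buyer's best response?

E[Offer low] = 1/3·(-6) + 2/3·(0) = -2
E[Offer high] = 1/3·(13) + 2/3·(-3) = 7/3
Best response: Offer high (7/3 is the largest).

Offer high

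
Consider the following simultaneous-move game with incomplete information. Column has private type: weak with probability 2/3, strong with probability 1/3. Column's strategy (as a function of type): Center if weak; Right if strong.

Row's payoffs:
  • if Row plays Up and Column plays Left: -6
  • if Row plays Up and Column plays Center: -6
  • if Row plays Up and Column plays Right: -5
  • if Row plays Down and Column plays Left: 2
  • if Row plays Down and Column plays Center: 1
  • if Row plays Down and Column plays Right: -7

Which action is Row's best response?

Down

E[Up] = 2/3·(-6) + 1/3·(-5) = -17/3
E[Down] = 2/3·(1) + 1/3·(-7) = -5/3
Best response: Down (-5/3 is the largest).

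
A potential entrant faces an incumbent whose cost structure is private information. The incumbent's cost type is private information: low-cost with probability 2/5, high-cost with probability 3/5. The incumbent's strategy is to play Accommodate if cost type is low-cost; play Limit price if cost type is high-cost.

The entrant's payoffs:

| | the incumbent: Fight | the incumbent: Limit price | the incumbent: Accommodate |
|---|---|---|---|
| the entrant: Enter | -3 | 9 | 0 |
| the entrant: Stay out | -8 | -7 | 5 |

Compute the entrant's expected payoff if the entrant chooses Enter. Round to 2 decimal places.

E[Enter] = 2/5·0 + 3/5·9 = 0 + 27/5 = 27/5

5.40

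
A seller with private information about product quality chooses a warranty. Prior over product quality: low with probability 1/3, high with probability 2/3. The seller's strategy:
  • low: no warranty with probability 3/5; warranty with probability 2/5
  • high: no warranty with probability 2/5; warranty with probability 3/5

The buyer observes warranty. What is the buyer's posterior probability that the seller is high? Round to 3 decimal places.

0.750

P(warranty) = (1/3)·(2/5) + (2/3)·(3/5) = 8/15
P(high | warranty) = ((2/3)·(3/5)) / (8/15) = (2/5) / (8/15) = 3/4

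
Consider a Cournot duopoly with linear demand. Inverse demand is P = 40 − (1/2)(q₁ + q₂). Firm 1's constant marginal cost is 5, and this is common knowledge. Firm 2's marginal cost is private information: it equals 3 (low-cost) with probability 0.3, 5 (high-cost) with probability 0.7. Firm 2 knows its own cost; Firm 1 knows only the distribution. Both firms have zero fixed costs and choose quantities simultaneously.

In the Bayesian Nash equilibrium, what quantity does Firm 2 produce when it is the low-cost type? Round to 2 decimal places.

25.53

Each type of Firm 2 best-responds to q₁; Firm 1 best-responds to the expected q₂ over Firm 2's types.
Firm 2 with cost c maximizes (40 − (1/2)(q₁+q₂) − c)·q₂, giving q₂(c) = (40 − c − (1/2)q₁).
E[c₂] = 0.3·3 + 0.7·5 = 4.4
Firm 1's FOC against E[q₂] yields q₁ = (40 − 2·5 + E[c₂])/(3/2) = (40 − 10 + 4.4)/(3/2) = 22.9333.
q₂(low-cost) = (40 − 3 − (1/2)·22.9333) = 25.5333.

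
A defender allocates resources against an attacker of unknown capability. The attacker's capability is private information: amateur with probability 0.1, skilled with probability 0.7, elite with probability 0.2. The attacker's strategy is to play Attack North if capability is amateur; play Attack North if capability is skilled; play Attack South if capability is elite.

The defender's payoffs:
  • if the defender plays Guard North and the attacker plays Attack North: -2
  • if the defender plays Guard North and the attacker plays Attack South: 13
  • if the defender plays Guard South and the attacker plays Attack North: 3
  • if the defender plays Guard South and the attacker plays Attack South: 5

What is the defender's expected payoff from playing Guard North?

Take the expectation over the attacker's capability, weighting each type's action by its prior probability.
E[Guard North] = 0.1·(-2) + 0.7·(-2) + 0.2·13 = (-0.2) + (-1.4) + 2.6 = 1

1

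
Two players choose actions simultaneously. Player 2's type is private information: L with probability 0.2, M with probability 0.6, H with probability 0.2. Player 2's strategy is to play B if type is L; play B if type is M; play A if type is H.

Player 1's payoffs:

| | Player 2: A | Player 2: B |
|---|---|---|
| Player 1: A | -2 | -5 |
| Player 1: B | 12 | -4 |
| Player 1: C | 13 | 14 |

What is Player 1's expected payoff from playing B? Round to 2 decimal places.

-0.80

Take the expectation over Player 2's type, weighting each type's action by its prior probability.
E[B] = 0.2·(-4) + 0.6·(-4) + 0.2·12 = (-0.8) + (-2.4) + 2.4 = -0.8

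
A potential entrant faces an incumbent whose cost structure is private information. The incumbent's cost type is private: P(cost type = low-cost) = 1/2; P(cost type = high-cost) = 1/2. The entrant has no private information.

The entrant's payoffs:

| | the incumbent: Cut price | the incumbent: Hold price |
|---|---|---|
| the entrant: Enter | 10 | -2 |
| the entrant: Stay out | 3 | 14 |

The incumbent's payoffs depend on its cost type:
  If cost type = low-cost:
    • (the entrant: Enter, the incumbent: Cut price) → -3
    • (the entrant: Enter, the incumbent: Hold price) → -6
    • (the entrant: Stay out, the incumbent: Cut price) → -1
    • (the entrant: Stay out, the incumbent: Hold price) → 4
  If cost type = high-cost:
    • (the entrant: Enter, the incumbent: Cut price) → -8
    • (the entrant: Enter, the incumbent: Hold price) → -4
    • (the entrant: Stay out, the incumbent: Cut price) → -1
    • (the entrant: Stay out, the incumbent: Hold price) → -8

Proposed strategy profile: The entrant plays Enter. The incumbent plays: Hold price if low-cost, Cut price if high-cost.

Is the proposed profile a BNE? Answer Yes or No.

A profile is a BNE iff every type of every player is best-responding given beliefs about the other side.
The entrant plays Enter: E[Enter] = 1/2·(-2) + 1/2·(10) = 4; E[Stay out] = 17/2. Not best-responding. ✗
The incumbent (cost type low-cost), facing Enter: Cut price gives -3, Hold price gives -6. Proposed Hold price is not best — profitable deviation exists. ✗
The incumbent (cost type high-cost), facing Enter: Cut price gives -8, Hold price gives -4. Proposed Cut price is not best — profitable deviation exists. ✗

No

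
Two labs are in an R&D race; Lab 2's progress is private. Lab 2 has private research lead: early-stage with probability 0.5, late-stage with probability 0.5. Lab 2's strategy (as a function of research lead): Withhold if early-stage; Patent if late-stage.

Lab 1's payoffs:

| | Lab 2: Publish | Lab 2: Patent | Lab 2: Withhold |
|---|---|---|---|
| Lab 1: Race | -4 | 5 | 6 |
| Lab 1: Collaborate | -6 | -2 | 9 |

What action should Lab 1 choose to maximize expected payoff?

Compute Lab 1's expected payoff for each action, taking the expectation over Lab 2's type.
E[Race] = 0.5·(6) + 0.5·(5) = 5.5
E[Collaborate] = 0.5·(9) + 0.5·(-2) = 3.5
Best response: Race (5.5 is the largest).

Race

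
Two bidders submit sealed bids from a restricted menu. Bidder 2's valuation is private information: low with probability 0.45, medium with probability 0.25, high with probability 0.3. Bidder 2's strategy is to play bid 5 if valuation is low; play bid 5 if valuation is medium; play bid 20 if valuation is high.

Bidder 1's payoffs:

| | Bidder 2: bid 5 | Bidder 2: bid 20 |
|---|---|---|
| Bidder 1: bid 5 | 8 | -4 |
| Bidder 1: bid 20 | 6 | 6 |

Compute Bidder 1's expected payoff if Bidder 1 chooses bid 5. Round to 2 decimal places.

E[bid 5] = 0.45·8 + 0.25·8 + 0.3·(-4) = 3.6 + 2 + (-1.2) = 4.4

4.40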